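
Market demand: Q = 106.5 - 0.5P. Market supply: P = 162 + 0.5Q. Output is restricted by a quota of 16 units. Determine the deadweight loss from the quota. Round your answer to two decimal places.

24.20

Rewriting demand in inverse form: P = 213 - 2Q.
Without the quota, 213 - 2Q = 162 + 0.5Q gives Q* = 20.4.
At Q = 16 the demand price is 213 - 2(16) = 181 and the supply price is 162 + 0.5(16) = 170.
DWL = (1/2)(gap between curves at 16) x (Q* - 16) = (1/2)(11)(4.4) = 24.2.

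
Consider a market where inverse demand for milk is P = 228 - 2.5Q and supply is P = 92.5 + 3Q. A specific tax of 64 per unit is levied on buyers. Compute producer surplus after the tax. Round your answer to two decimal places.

Pre-tax equilibrium: 228 - 2.5Q = 92.5 + 3Q gives Q* = 24.6364, P* = 166.4091.
A tax on buyers shifts demand down by 64: (228 - 64) - 2.5Q = 92.5 + 3Q, so Q_t = 13. Buyers pay P_b = 195.5; sellers receive P_s = P_b - 64 = 131.5.
Producer surplus is the triangle above supply below P_s: (1/2)(13)(131.5 - 92.5) = 253.5.

253.50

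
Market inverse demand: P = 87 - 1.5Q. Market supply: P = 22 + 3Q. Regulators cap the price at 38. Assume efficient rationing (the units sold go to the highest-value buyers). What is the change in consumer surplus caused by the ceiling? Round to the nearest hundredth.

83.52

Free-market equilibrium: 87 - 1.5Q = 22 + 3Q gives Q* = 14.4444, P* = 65.3333.
At the ceiling price 38, quantity supplied is (38 - 22)/3 = 5.3333; supply is the short side, so Q = 5.3333 trades at P = 38.
CS goes from (1/2)(14.4444)(21.6667) = 156.4815 to 240 (computed as (87 - 38)(5.3333) - (1/2)(1.5)(5.3333)^2), a change of 83.5185.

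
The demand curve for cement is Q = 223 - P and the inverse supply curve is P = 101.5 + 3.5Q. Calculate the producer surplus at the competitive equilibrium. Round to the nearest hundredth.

Rewriting demand in inverse form: P = 223 - Q.
Equilibrium: 223 - Q = 101.5 + 3.5Q, so Q* = 27 and P* = 196.
The supply curve's price intercept is 101.5, so PS = (1/2)(Q*)(P* - 101.5) = (1/2)(27)(94.5) = 1275.75.

1275.75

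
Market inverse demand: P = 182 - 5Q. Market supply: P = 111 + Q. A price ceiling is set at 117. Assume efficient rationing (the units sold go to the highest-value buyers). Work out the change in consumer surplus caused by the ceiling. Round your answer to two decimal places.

Free-market equilibrium: 182 - 5Q = 111 + Q gives Q* = 11.8333, P* = 122.8333.
At the ceiling price 117, quantity supplied is (117 - 111)/1 = 6; supply is the short side, so Q = 6 trades at P = 117.
CS goes from (1/2)(11.8333)(59.1667) = 350.0694 to 300 (computed as (182 - 117)(6) - (1/2)(5)(6)^2), a change of -50.0694.

-50.07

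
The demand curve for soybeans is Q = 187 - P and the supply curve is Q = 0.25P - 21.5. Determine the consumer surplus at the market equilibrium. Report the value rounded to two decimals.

Rewriting demand in inverse form: P = 187 - Q.
Rewriting supply in inverse form: P = 86 + 4Q.
Equilibrium: 187 - Q = 86 + 4Q, so Q* = 20.2 and P* = 166.8.
The demand choke price is 187, so CS = (1/2)(Q*)(187 - P*) = (1/2)(20.2)(20.2) = 204.02.

204.02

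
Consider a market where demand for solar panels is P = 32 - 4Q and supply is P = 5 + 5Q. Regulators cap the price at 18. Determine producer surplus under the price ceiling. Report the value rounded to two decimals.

16.90

Free-market equilibrium: 32 - 4Q = 5 + 5Q gives Q* = 3, P* = 20.
At P = 18, sellers supply (18 - 5)/5 = 2.6 while buyers want more, so the quantity traded is 2.6 at price 18.
PS is the triangle above supply below 18: (1/2)(2.6)(18 - 5) = 16.9.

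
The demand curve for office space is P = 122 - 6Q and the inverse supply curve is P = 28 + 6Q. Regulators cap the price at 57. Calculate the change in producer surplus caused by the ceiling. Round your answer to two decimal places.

-114.00

Free-market equilibrium: 122 - 6Q = 28 + 6Q gives Q* = 7.8333, P* = 75.
At P = 57, sellers supply (57 - 28)/6 = 4.8333 while buyers want more, so the quantity traded is 4.8333 at price 57.
PS goes from (1/2)(7.8333)(47) = 184.0833 to 70.0833 (computed as (57 - 28)(4.8333) - (1/2)(6)(4.8333)^2), a change of -114.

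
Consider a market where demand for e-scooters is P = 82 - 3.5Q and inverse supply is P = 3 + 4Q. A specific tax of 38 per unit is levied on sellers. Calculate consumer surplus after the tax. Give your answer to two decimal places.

52.30

Without the tax, 82 - 3.5Q = 3 + 4Q so Q* = 10.5333 and P* = 45.1333.
With the tax, sellers need 38 more per unit: 82 - 3.5Q = 3 + 4Q + 38, so Q_t = 5.4667. Buyers pay P_b = 62.8667; sellers receive P_s = P_b - 38 = 24.8667.
CS = (1/2)(Q_t)(82 - P_b) = (1/2)(5.4667)(19.1333) = 52.2978.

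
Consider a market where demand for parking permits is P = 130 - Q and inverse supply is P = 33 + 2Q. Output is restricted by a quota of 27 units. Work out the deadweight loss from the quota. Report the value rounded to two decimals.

Unrestricted equilibrium: Q* = (130 - 33)/(1 + 2) = 32.3333.
At Q = 27 the demand price is 130 - (27) = 103 and the supply price is 33 + 2(27) = 87.
DWL = (1/2)(gap between curves at 27) x (Q* - 27) = (1/2)(16)(5.3333) = 42.6667.

42.67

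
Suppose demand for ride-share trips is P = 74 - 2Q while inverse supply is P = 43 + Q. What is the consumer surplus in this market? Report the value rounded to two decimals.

106.78

Set 74 - 2Q = 43 + Q, which gives 31 = 3Q, so Q* = 10.3333 and P* = 74 - 2(10.3333) = 53.3333.
CS is the area between the demand curve and P* from 0 to Q*: (1/2)(10.3333)(20.6667) = 106.7778.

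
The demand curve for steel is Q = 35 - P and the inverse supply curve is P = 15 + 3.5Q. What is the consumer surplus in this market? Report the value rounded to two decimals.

Rewriting demand in inverse form: P = 35 - Q.
Equilibrium: 35 - Q = 15 + 3.5Q, so Q* = 4.4444 and P* = 30.5556.
Consumer surplus is the triangle under demand above P*: (1/2)(4.4444)(35 - 30.5556) = (1/2)(4.4444)(4.4444) = 9.8765.

9.88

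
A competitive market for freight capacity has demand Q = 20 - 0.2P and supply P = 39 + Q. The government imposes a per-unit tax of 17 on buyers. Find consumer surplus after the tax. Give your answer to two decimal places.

Rewriting demand in inverse form: P = 100 - 5Q.
Pre-tax equilibrium: 100 - 5Q = 39 + Q gives Q* = 10.1667, P* = 49.1667.
A tax on buyers shifts demand down by 17: (100 - 17) - 5Q = 39 + Q, so Q_t = 7.3333. Buyers pay P_b = 63.3333; sellers receive P_s = P_b - 17 = 46.3333.
CS = (1/2)(Q_t)(100 - P_b) = (1/2)(7.3333)(36.6667) = 134.4444.

134.44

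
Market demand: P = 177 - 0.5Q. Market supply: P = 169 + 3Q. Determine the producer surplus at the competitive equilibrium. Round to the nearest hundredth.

7.84

Equilibrium: 177 - 0.5Q = 169 + 3Q, so Q* = 2.2857 and P* = 175.8571.
Producer surplus is the triangle above supply below P*: (1/2)(2.2857)(175.8571 - 169) = (1/2)(2.2857)(6.8571) = 7.8367.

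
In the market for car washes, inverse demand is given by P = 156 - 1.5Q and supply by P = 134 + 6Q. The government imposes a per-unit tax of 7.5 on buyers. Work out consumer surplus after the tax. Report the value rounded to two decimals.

2.80

Without the tax, 156 - 1.5Q = 134 + 6Q so Q* = 2.9333 and P* = 151.6.
With the tax, buyers' net willingness to pay falls by 7.5: (156 - 7.5) - 1.5Q = 134 + 6Q, so Q_t = 1.9333. Buyers pay P_b = 153.1; sellers receive P_s = P_b - 7.5 = 145.6.
Consumer surplus is the triangle under demand above P_b: (1/2)(1.9333)(156 - 153.1) = 2.8033.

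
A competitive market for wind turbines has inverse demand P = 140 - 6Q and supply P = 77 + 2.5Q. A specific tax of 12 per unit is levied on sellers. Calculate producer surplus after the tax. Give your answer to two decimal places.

45.00

Without the tax, 140 - 6Q = 77 + 2.5Q so Q* = 7.4118 and P* = 95.5294.
With the tax, sellers need 12 more per unit: 140 - 6Q = 77 + 2.5Q + 12, so Q_t = 6. Buyers pay P_b = 104; sellers receive P_s = P_b - 12 = 92.
PS = (1/2)(Q_t)(P_s - 77) = (1/2)(6)(15) = 45.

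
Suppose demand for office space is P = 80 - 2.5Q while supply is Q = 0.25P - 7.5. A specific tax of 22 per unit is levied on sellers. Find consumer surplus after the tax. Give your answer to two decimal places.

Rewriting supply in inverse form: P = 30 + 4Q.
Without the tax, 80 - 2.5Q = 30 + 4Q so Q* = 7.6923 and P* = 60.7692.
A tax on sellers shifts supply up by 22: 80 - 2.5Q = 30 + 4Q + 22, so Q_t = 4.3077. Buyers pay P_b = 69.2308; sellers receive P_s = P_b - 22 = 47.2308.
Consumer surplus is the triangle under demand above P_b: (1/2)(4.3077)(80 - 69.2308) = 23.1953.

23.20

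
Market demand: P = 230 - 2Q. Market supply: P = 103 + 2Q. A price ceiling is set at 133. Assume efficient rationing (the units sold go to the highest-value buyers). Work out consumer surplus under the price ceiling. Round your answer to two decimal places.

1230.00

Without the control, 230 - 2Q = 103 + 2Q so Q* = 31.75 and P* = 166.5.
At the ceiling price 133, quantity supplied is (133 - 103)/2 = 15; supply is the short side, so Q = 15 trades at P = 133.
The demand price at Q = 15 is 200. CS is the trapezoid between demand and 133 over [0, 15]: (1/2)[(230 - 133) + (200 - 133)](15) = 1230.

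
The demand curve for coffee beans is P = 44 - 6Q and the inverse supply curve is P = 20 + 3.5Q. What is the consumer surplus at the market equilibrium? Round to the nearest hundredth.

Set 44 - 6Q = 20 + 3.5Q, which gives 24 = 9.5Q, so Q* = 2.5263 and P* = 44 - 6(2.5263) = 28.8421.
Consumer surplus is the triangle under demand above P*: (1/2)(2.5263)(44 - 28.8421) = (1/2)(2.5263)(15.1579) = 19.1468.

19.15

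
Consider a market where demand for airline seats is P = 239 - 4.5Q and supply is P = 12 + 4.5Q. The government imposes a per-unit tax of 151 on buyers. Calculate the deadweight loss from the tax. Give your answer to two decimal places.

1266.72

Without the tax, 239 - 4.5Q = 12 + 4.5Q so Q* = 25.2222 and P* = 125.5.
With the tax, buyers' net willingness to pay falls by 151: (239 - 151) - 4.5Q = 12 + 4.5Q, so Q_t = 8.4444. Buyers pay P_b = 201; sellers receive P_s = P_b - 151 = 50.
Deadweight loss is the triangle between the curves from Q_t to Q*: (1/2)(25.2222 - 8.4444)(151) = 1266.7222.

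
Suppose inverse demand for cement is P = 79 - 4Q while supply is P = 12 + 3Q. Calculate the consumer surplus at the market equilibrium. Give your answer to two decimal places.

183.22

Set 79 - 4Q = 12 + 3Q, which gives 67 = 7Q, so Q* = 9.5714 and P* = 79 - 4(9.5714) = 40.7143.
CS is the area between the demand curve and P* from 0 to Q*: (1/2)(9.5714)(38.2857) = 183.2245.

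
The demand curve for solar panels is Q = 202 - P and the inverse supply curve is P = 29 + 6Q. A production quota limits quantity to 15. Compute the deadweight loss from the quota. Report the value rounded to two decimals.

Rewriting demand in inverse form: P = 202 - Q.
Without the quota, 202 - Q = 29 + 6Q gives Q* = 24.7143.
At Q = 15 the demand price is 202 - (15) = 187 and the supply price is 29 + 6(15) = 119.
DWL = (1/2)(gap between curves at 15) x (Q* - 15) = (1/2)(68)(9.7143) = 330.2857.

330.29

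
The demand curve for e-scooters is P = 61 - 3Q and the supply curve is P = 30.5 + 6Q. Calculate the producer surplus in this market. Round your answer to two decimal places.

34.45

Setting demand equal to supply, 30.5 = 9Q, so Q* = 3.3889 and P* = 50.8333.
Producer surplus is the triangle above supply below P*: (1/2)(3.3889)(50.8333 - 30.5) = (1/2)(3.3889)(20.3333) = 34.4537.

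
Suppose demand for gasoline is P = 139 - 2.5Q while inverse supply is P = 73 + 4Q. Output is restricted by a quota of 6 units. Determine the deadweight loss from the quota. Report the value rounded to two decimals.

56.08

Without the quota, 139 - 2.5Q = 73 + 4Q gives Q* = 10.1538.
At Q = 6 the demand price is 139 - 2.5(6) = 124 and the supply price is 73 + 4(6) = 97.
Deadweight loss is the triangle between the curves from 6 to 10.1538: (1/2)(124 - 97)(10.1538 - 6) = 56.0769.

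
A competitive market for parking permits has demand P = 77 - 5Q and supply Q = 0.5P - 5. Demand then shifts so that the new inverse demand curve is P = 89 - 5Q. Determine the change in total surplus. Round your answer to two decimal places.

125.14

Rewriting supply in inverse form: P = 10 + 2Q.
Initial equilibrium: Q_0 = 9.5714, P_0 = 29.1429; CS_0 = (1/2)(9.5714)(47.8571) = 229.0306, PS_0 = (1/2)(9.5714)(19.1429) = 91.6122.
New equilibrium: 89 - 5Q = 10 + 2Q gives Q_1 = 11.2857, P_1 = 32.5714; CS_1 = 318.4184, PS_1 = 127.3673.
Change in total surplus = (318.4184 + 127.3673) - (229.0306 + 91.6122) = 125.1429.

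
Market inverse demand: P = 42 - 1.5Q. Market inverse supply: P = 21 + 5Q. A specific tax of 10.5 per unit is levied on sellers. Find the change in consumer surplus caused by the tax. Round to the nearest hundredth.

-5.87

Without the tax, 42 - 1.5Q = 21 + 5Q so Q* = 3.2308 and P* = 37.1538.
A tax on sellers shifts supply up by 10.5: 42 - 1.5Q = 21 + 5Q + 10.5, so Q_t = 1.6154. Buyers pay P_b = 39.5769; sellers receive P_s = P_b - 10.5 = 29.0769.
Consumers lose the trapezoid between P* and P_b out to Q_t plus the triangle from Q_t to Q*: change in CS = 1.9571 - 7.8284 = -5.8713.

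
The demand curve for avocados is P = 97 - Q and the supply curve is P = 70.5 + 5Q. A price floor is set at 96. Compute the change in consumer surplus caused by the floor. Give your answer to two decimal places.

-9.25

Free-market equilibrium: 97 - Q = 70.5 + 5Q gives Q* = 4.4167, P* = 92.5833.
At P = 96, buyers demand (97 - 96)/1 = 1 while sellers would supply more, so the quantity traded is 1 at price 96.
CS goes from (1/2)(4.4167)(4.4167) = 9.7535 to 0.5 (computed as (97 - 96)(1) - (1/2)(1)(1)^2), a change of -9.2535.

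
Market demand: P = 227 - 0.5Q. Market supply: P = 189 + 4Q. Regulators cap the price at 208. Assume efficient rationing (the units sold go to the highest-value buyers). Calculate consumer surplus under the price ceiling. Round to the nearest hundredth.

84.61

Free-market equilibrium: 227 - 0.5Q = 189 + 4Q gives Q* = 8.4444, P* = 222.7778.
At P = 208, sellers supply (208 - 189)/4 = 4.75 while buyers want more, so the quantity traded is 4.75 at price 208.
The demand price at Q = 4.75 is 224.625. CS is the trapezoid between demand and 208 over [0, 4.75]: (1/2)[(227 - 208) + (224.625 - 208)](4.75) = 84.6094.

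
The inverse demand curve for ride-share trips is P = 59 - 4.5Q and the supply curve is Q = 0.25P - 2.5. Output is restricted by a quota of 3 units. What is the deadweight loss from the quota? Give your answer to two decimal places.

32.49

Rewriting supply in inverse form: P = 10 + 4Q.
Without the quota, 59 - 4.5Q = 10 + 4Q gives Q* = 5.7647.
At Q = 3 the demand price is 59 - 4.5(3) = 45.5 and the supply price is 10 + 4(3) = 22.
DWL = (1/2)(gap between curves at 3) x (Q* - 3) = (1/2)(23.5)(2.7647) = 32.4853.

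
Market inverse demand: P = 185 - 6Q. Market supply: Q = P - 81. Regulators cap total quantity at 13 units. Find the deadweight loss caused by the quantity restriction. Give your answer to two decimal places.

Rewriting supply in inverse form: P = 81 + Q.
Unrestricted equilibrium: Q* = (185 - 81)/(6 + 1) = 14.8571.
At Q = 13 the demand price is 185 - 6(13) = 107 and the supply price is 81 + (13) = 94.
Deadweight loss is the triangle between the curves from 13 to 14.8571: (1/2)(107 - 94)(14.8571 - 13) = 12.0714.

12.07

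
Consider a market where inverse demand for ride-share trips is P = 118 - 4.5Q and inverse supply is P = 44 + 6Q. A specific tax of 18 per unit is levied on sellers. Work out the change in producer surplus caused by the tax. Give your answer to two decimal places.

-63.67

Without the tax, 118 - 4.5Q = 44 + 6Q so Q* = 7.0476 and P* = 86.2857.
A tax on sellers shifts supply up by 18: 118 - 4.5Q = 44 + 6Q + 18, so Q_t = 5.3333. Buyers pay P_b = 94; sellers receive P_s = P_b - 18 = 76.
Producers lose the trapezoid between P_s and P* out to Q_t plus the triangle from Q_t to Q*: change in PS = 85.3333 - 149.0068 = -63.6735.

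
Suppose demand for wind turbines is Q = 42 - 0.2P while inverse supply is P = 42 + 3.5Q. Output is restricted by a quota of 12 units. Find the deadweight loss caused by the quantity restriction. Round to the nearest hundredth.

Rewriting demand in inverse form: P = 210 - 5Q.
Unrestricted equilibrium: Q* = (210 - 42)/(5 + 3.5) = 19.7647.
At Q = 12 the demand price is 210 - 5(12) = 150 and the supply price is 42 + 3.5(12) = 84.
DWL = (1/2)(gap between curves at 12) x (Q* - 12) = (1/2)(66)(7.7647) = 256.2353.

256.24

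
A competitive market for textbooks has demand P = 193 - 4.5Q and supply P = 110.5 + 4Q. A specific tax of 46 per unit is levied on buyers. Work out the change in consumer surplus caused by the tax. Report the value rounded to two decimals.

-170.47

Pre-tax equilibrium: 193 - 4.5Q = 110.5 + 4Q gives Q* = 9.7059, P* = 149.3235.
A tax on buyers shifts demand down by 46: (193 - 46) - 4.5Q = 110.5 + 4Q, so Q_t = 4.2941. Buyers pay P_b = 173.6765; sellers receive P_s = P_b - 46 = 127.6765.
Consumers lose the trapezoid between P* and P_b out to Q_t plus the triangle from Q_t to Q*: change in CS = 41.4888 - 211.9593 = -170.4706.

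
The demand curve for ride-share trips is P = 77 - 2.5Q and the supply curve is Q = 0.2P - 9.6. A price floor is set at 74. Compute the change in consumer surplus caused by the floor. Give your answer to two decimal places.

Rewriting supply in inverse form: P = 48 + 5Q.
Free-market equilibrium: 77 - 2.5Q = 48 + 5Q gives Q* = 3.8667, P* = 67.3333.
At the floor price 74, quantity demanded is (77 - 74)/2.5 = 1.2; demand is the short side, so Q = 1.2 trades at P = 74.
CS goes from (1/2)(3.8667)(9.6667) = 18.6889 to 1.8 (computed as (77 - 74)(1.2) - (1/2)(2.5)(1.2)^2), a change of -16.8889.

-16.89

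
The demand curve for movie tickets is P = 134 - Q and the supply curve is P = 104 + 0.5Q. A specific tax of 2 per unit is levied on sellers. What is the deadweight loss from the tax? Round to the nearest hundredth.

1.33

Without the tax, 134 - Q = 104 + 0.5Q so Q* = 20 and P* = 114.
A tax on sellers shifts supply up by 2: 134 - Q = 104 + 0.5Q + 2, so Q_t = 18.6667. Buyers pay P_b = 115.3333; sellers receive P_s = P_b - 2 = 113.3333.
Deadweight loss is the triangle between the curves from Q_t to Q*: (1/2)(20 - 18.6667)(2) = 1.3333.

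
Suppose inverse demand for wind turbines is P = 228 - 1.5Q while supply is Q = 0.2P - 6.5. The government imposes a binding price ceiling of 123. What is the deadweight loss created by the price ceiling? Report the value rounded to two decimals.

Rewriting supply in inverse form: P = 32.5 + 5Q.
Without the control, 228 - 1.5Q = 32.5 + 5Q so Q* = 30.0769 and P* = 182.8846.
At the ceiling price 123, quantity supplied is (123 - 32.5)/5 = 18.1; supply is the short side, so Q = 18.1 trades at P = 123.
The lost-trades triangle has base Q* - 18.1 = 11.9769 and height equal to the gap between the curves at Q = 18.1, which is 200.85 - 123 = 77.85. DWL = (1/2)(11.9769)(77.85) = 466.2017.

466.20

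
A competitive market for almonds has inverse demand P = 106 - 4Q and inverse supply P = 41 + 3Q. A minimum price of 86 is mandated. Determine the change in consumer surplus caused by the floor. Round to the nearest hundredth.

Without the control, 106 - 4Q = 41 + 3Q so Q* = 9.2857 and P* = 68.8571.
At the floor price 86, quantity demanded is (106 - 86)/4 = 5; demand is the short side, so Q = 5 trades at P = 86.
CS goes from (1/2)(9.2857)(37.1429) = 172.449 to 50 (computed as (106 - 86)(5) - (1/2)(4)(5)^2), a change of -122.449.

-122.45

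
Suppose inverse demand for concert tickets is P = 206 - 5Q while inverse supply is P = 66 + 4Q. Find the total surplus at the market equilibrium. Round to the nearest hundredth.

1088.89

Equilibrium: 206 - 5Q = 66 + 4Q, so Q* = 15.5556 and P* = 128.2222.
CS = (1/2)(15.5556)(77.7778) = 604.9383 and PS = (1/2)(15.5556)(62.2222) = 483.9506, so total surplus = 1088.8889.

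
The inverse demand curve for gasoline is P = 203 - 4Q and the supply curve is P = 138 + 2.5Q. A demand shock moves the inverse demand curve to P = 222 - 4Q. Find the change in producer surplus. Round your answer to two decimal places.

Initial equilibrium: Q_0 = 10, P_0 = 163; CS_0 = (1/2)(10)(40) = 200, PS_0 = (1/2)(10)(25) = 125.
New equilibrium: 222 - 4Q = 138 + 2.5Q gives Q_1 = 12.9231, P_1 = 170.3077; CS_1 = 334.0118, PS_1 = 208.7574.
Change in producer surplus = 208.7574 - 125 = 83.7574.

83.76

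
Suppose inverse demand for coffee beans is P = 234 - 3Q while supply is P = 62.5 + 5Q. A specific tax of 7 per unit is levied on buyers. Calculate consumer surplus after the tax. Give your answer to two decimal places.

634.22

Without the tax, 234 - 3Q = 62.5 + 5Q so Q* = 21.4375 and P* = 169.6875.
With the tax, buyers' net willingness to pay falls by 7: (234 - 7) - 3Q = 62.5 + 5Q, so Q_t = 20.5625. Buyers pay P_b = 172.3125; sellers receive P_s = P_b - 7 = 165.3125.
Consumer surplus is the triangle under demand above P_b: (1/2)(20.5625)(234 - 172.3125) = 634.2246.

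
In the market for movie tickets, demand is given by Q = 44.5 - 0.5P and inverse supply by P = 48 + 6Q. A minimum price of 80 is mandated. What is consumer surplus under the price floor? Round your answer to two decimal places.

Rewriting demand in inverse form: P = 89 - 2Q.
Free-market equilibrium: 89 - 2Q = 48 + 6Q gives Q* = 5.125, P* = 78.75.
At the floor price 80, quantity demanded is (89 - 80)/2 = 4.5; demand is the short side, so Q = 4.5 trades at P = 80.
CS is the triangle under demand above 80: (1/2)(4.5)(89 - 80) = 20.25.

20.25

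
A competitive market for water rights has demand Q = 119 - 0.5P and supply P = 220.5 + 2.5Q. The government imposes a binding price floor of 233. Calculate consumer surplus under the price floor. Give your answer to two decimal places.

Rewriting demand in inverse form: P = 238 - 2Q.
Free-market equilibrium: 238 - 2Q = 220.5 + 2.5Q gives Q* = 3.8889, P* = 230.2222.
At the floor price 233, quantity demanded is (238 - 233)/2 = 2.5; demand is the short side, so Q = 2.5 trades at P = 233.
CS is the triangle under demand above 233: (1/2)(2.5)(238 - 233) = 6.25.

6.25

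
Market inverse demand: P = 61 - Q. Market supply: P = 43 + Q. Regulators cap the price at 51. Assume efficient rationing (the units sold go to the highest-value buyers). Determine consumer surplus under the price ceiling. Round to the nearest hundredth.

48.00

Without the control, 61 - Q = 43 + Q so Q* = 9 and P* = 52.
At the ceiling price 51, quantity supplied is (51 - 43)/1 = 8; supply is the short side, so Q = 8 trades at P = 51.
The demand price at Q = 8 is 53. CS is the trapezoid between demand and 51 over [0, 8]: (1/2)[(61 - 51) + (53 - 51)](8) = 48.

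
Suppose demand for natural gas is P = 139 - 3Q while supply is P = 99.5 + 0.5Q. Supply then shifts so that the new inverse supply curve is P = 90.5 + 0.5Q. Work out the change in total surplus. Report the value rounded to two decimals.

Initial equilibrium: Q_0 = 11.2857, P_0 = 105.1429; CS_0 = (1/2)(11.2857)(33.8571) = 191.051, PS_0 = (1/2)(11.2857)(5.6429) = 31.8418.
New equilibrium: 139 - 3Q = 90.5 + 0.5Q gives Q_1 = 13.8571, P_1 = 97.4286; CS_1 = 288.0306, PS_1 = 48.0051.
Change in total surplus = (288.0306 + 48.0051) - (191.051 + 31.8418) = 113.1429.

113.14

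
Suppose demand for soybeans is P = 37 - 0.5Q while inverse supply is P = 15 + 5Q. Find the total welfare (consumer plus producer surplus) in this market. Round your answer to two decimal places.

44.00

Set 37 - 0.5Q = 15 + 5Q, which gives 22 = 5.5Q, so Q* = 4 and P* = 37 - 0.5(4) = 35.
CS = (1/2)(4)(2) = 4 and PS = (1/2)(4)(20) = 40, so total surplus = 44.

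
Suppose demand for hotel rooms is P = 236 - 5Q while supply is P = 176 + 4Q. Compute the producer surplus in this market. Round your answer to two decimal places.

Equilibrium: 236 - 5Q = 176 + 4Q, so Q* = 6.6667 and P* = 202.6667.
Producer surplus is the triangle above supply below P*: (1/2)(6.6667)(202.6667 - 176) = (1/2)(6.6667)(26.6667) = 88.8889.

88.89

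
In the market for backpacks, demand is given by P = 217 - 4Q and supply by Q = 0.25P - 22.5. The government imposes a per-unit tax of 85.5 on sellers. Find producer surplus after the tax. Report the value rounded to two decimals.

53.82

Rewriting supply in inverse form: P = 90 + 4Q.
Pre-tax equilibrium: 217 - 4Q = 90 + 4Q gives Q* = 15.875, P* = 153.5.
A tax on sellers shifts supply up by 85.5: 217 - 4Q = 90 + 4Q + 85.5, so Q_t = 5.1875. Buyers pay P_b = 196.25; sellers receive P_s = P_b - 85.5 = 110.75.
PS = (1/2)(Q_t)(P_s - 90) = (1/2)(5.1875)(20.75) = 53.8203.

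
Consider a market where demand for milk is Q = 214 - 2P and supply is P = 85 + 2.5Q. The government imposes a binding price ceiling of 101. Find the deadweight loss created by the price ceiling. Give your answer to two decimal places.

Rewriting demand in inverse form: P = 107 - 0.5Q.
Without the control, 107 - 0.5Q = 85 + 2.5Q so Q* = 7.3333 and P* = 103.3333.
At the ceiling price 101, quantity supplied is (101 - 85)/2.5 = 6.4; supply is the short side, so Q = 6.4 trades at P = 101.
At Q = 6.4 the demand price is 103.8 and the supply price is 101. Deadweight loss is the triangle between the curves from 6.4 to 7.3333: (1/2)(103.8 - 101)(7.3333 - 6.4) = 1.3067.

1.31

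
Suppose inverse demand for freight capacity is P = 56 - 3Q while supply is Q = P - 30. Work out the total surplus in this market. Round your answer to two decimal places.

84.50

Rewriting supply in inverse form: P = 30 + Q.
Set 56 - 3Q = 30 + Q, which gives 26 = 4Q, so Q* = 6.5 and P* = 56 - 3(6.5) = 36.5.
CS = (1/2)(6.5)(19.5) = 63.375 and PS = (1/2)(6.5)(6.5) = 21.125, so total surplus = 84.5.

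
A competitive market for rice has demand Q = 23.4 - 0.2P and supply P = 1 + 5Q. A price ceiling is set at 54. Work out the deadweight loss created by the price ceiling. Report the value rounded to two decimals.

5.00

Rewriting demand in inverse form: P = 117 - 5Q.
Without the control, 117 - 5Q = 1 + 5Q so Q* = 11.6 and P* = 59.
At the ceiling price 54, quantity supplied is (54 - 1)/5 = 10.6; supply is the short side, so Q = 10.6 trades at P = 54.
The lost-trades triangle has base Q* - 10.6 = 1 and height equal to the gap between the curves at Q = 10.6, which is 64 - 54 = 10. DWL = (1/2)(1)(10) = 5.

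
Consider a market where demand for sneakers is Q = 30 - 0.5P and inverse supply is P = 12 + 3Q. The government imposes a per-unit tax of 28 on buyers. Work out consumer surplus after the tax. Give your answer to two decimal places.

16.00

Rewriting demand in inverse form: P = 60 - 2Q.
Pre-tax equilibrium: 60 - 2Q = 12 + 3Q gives Q* = 9.6, P* = 40.8.
A tax on buyers shifts demand down by 28: (60 - 28) - 2Q = 12 + 3Q, so Q_t = 4. Buyers pay P_b = 52; sellers receive P_s = P_b - 28 = 24.
CS = (1/2)(Q_t)(60 - P_b) = (1/2)(4)(8) = 16.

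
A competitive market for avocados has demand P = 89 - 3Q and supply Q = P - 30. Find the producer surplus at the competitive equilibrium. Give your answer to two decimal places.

Rewriting supply in inverse form: P = 30 + Q.
Set 89 - 3Q = 30 + Q, which gives 59 = 4Q, so Q* = 14.75 and P* = 89 - 3(14.75) = 44.75.
Producer surplus is the triangle above supply below P*: (1/2)(14.75)(44.75 - 30) = (1/2)(14.75)(14.75) = 108.7812.

108.78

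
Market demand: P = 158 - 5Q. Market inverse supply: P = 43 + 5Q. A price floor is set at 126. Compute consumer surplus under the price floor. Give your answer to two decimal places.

102.40

Without the control, 158 - 5Q = 43 + 5Q so Q* = 11.5 and P* = 100.5.
At the floor price 126, quantity demanded is (158 - 126)/5 = 6.4; demand is the short side, so Q = 6.4 trades at P = 126.
CS is the triangle under demand above 126: (1/2)(6.4)(158 - 126) = 102.4.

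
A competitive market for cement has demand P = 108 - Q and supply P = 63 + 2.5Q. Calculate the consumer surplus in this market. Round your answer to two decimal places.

Setting demand equal to supply, 45 = 3.5Q, so Q* = 12.8571 and P* = 95.1429.
CS is the area between the demand curve and P* from 0 to Q*: (1/2)(12.8571)(12.8571) = 82.6531.

82.65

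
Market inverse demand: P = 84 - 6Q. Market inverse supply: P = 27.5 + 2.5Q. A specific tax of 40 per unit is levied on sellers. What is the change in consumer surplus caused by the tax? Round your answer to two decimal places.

Pre-tax equilibrium: 84 - 6Q = 27.5 + 2.5Q gives Q* = 6.6471, P* = 44.1176.
With the tax, sellers need 40 more per unit: 84 - 6Q = 27.5 + 2.5Q + 40, so Q_t = 1.9412. Buyers pay P_b = 72.3529; sellers receive P_s = P_b - 40 = 32.3529.
CS falls from (1/2)(6.6471)(39.8824) = 132.5502 to (1/2)(1.9412)(11.6471) = 11.3045, a change of -121.2457.

-121.25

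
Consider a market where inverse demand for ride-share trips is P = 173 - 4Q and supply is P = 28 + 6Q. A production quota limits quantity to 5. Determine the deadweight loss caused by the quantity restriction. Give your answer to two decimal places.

451.25

Unrestricted equilibrium: Q* = (173 - 28)/(4 + 6) = 14.5.
At Q = 5 the demand price is 173 - 4(5) = 153 and the supply price is 28 + 6(5) = 58.
Deadweight loss is the triangle between the curves from 5 to 14.5: (1/2)(153 - 58)(14.5 - 5) = 451.25.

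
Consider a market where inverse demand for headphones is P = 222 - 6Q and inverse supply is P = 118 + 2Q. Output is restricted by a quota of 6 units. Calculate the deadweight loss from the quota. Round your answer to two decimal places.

Unrestricted equilibrium: Q* = (222 - 118)/(6 + 2) = 13.
At Q = 6 the demand price is 222 - 6(6) = 186 and the supply price is 118 + 2(6) = 130.
DWL = (1/2)(gap between curves at 6) x (Q* - 6) = (1/2)(56)(7) = 196.

196.00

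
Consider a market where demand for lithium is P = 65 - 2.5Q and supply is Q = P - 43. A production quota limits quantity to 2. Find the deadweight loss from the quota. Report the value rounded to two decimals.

32.14

Rewriting supply in inverse form: P = 43 + Q.
Unrestricted equilibrium: Q* = (65 - 43)/(2.5 + 1) = 6.2857.
At Q = 2 the demand price is 65 - 2.5(2) = 60 and the supply price is 43 + (2) = 45.
DWL = (1/2)(gap between curves at 2) x (Q* - 2) = (1/2)(15)(4.2857) = 32.1429.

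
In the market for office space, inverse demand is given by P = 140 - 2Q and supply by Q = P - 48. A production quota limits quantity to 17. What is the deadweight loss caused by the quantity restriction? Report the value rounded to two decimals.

280.17

Rewriting supply in inverse form: P = 48 + Q.
Without the quota, 140 - 2Q = 48 + Q gives Q* = 30.6667.
At Q = 17 the demand price is 140 - 2(17) = 106 and the supply price is 48 + (17) = 65.
Deadweight loss is the triangle between the curves from 17 to 30.6667: (1/2)(106 - 65)(30.6667 - 17) = 280.1667.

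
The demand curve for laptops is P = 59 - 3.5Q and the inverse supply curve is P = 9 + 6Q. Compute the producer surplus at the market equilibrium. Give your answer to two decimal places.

Set 59 - 3.5Q = 9 + 6Q, which gives 50 = 9.5Q, so Q* = 5.2632 and P* = 59 - 3.5(5.2632) = 40.5789.
PS is the area between P* and the supply curve from 0 to Q*: (1/2)(5.2632)(31.5789) = 83.1025.

83.10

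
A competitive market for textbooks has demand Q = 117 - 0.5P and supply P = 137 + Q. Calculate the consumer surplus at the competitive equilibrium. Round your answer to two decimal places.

Rewriting demand in inverse form: P = 234 - 2Q.
Equilibrium: 234 - 2Q = 137 + Q, so Q* = 32.3333 and P* = 169.3333.
CS is the area between the demand curve and P* from 0 to Q*: (1/2)(32.3333)(64.6667) = 1045.4444.

1045.44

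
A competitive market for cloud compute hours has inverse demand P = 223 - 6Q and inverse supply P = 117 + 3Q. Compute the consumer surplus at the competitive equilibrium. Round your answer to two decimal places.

Equilibrium: 223 - 6Q = 117 + 3Q, so Q* = 11.7778 and P* = 152.3333.
Consumer surplus is the triangle under demand above P*: (1/2)(11.7778)(223 - 152.3333) = (1/2)(11.7778)(70.6667) = 416.1481.

416.15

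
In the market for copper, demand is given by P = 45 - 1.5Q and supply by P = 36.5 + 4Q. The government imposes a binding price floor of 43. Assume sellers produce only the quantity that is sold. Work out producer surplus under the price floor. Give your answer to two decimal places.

Free-market equilibrium: 45 - 1.5Q = 36.5 + 4Q gives Q* = 1.5455, P* = 42.6818.
At P = 43, buyers demand (45 - 43)/1.5 = 1.3333 while sellers would supply more, so the quantity traded is 1.3333 at price 43.
The supply price at Q = 1.3333 is 41.8333. PS is the trapezoid between 43 and supply over [0, 1.3333]: (1/2)[(43 - 36.5) + (43 - 41.8333)](1.3333) = 5.1111.

5.11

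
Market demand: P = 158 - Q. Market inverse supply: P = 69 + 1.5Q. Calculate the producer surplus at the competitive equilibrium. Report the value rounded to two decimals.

950.52

Equilibrium: 158 - Q = 69 + 1.5Q, so Q* = 35.6 and P* = 122.4.
The supply curve's price intercept is 69, so PS = (1/2)(Q*)(P* - 69) = (1/2)(35.6)(53.4) = 950.52.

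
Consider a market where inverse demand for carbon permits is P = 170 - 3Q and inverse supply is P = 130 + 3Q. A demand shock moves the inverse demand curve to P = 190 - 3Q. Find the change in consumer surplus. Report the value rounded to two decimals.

Initial equilibrium: Q_0 = 6.6667, P_0 = 150; CS_0 = (1/2)(6.6667)(20) = 66.6667, PS_0 = (1/2)(6.6667)(20) = 66.6667.
New equilibrium: 190 - 3Q = 130 + 3Q gives Q_1 = 10, P_1 = 160; CS_1 = 150, PS_1 = 150.
Change in consumer surplus = 150 - 66.6667 = 83.3333.

83.33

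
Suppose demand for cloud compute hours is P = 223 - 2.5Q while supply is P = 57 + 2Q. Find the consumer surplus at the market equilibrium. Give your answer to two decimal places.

Equilibrium: 223 - 2.5Q = 57 + 2Q, so Q* = 36.8889 and P* = 130.7778.
The demand choke price is 223, so CS = (1/2)(Q*)(223 - P*) = (1/2)(36.8889)(92.2222) = 1700.9877.

1700.99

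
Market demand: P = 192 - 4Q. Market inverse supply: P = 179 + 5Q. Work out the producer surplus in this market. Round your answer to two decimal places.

Equilibrium: 192 - 4Q = 179 + 5Q, so Q* = 1.4444 and P* = 186.2222.
PS is the area between P* and the supply curve from 0 to Q*: (1/2)(1.4444)(7.2222) = 5.216.

5.22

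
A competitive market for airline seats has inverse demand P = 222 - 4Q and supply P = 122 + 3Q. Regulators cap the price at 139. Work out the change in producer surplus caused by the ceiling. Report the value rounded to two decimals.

-257.96

Without the control, 222 - 4Q = 122 + 3Q so Q* = 14.2857 and P* = 164.8571.
At the ceiling price 139, quantity supplied is (139 - 122)/3 = 5.6667; supply is the short side, so Q = 5.6667 trades at P = 139.
PS goes from (1/2)(14.2857)(42.8571) = 306.1224 to 48.1667 (computed as (139 - 122)(5.6667) - (1/2)(3)(5.6667)^2), a change of -257.9558.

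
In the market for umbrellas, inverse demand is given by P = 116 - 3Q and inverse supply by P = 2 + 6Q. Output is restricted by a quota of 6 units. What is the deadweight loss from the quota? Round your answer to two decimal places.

Without the quota, 116 - 3Q = 2 + 6Q gives Q* = 12.6667.
At Q = 6 the demand price is 116 - 3(6) = 98 and the supply price is 2 + 6(6) = 38.
DWL = (1/2)(gap between curves at 6) x (Q* - 6) = (1/2)(60)(6.6667) = 200.

200.00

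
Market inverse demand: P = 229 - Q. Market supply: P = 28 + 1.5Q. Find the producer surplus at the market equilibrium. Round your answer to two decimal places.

4848.12

Setting demand equal to supply, 201 = 2.5Q, so Q* = 80.4 and P* = 148.6.
The supply curve's price intercept is 28, so PS = (1/2)(Q*)(P* - 28) = (1/2)(80.4)(120.6) = 4848.12.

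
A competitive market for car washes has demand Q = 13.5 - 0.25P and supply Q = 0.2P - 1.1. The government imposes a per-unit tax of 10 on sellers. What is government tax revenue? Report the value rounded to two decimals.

42.78

Rewriting demand in inverse form: P = 54 - 4Q.
Rewriting supply in inverse form: P = 5.5 + 5Q.
Pre-tax equilibrium: 54 - 4Q = 5.5 + 5Q gives Q* = 5.3889, P* = 32.4444.
A tax on sellers shifts supply up by 10: 54 - 4Q = 5.5 + 5Q + 10, so Q_t = 4.2778. Buyers pay P_b = 36.8889; sellers receive P_s = P_b - 10 = 26.8889.
Tax revenue = t x Q_t = 10 x 4.2778 = 42.7778.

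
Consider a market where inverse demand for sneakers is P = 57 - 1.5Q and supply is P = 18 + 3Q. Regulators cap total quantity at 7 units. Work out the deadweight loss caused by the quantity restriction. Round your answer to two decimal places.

Without the quota, 57 - 1.5Q = 18 + 3Q gives Q* = 8.6667.
At Q = 7 the demand price is 57 - 1.5(7) = 46.5 and the supply price is 18 + 3(7) = 39.
Deadweight loss is the triangle between the curves from 7 to 8.6667: (1/2)(46.5 - 39)(8.6667 - 7) = 6.25.

6.25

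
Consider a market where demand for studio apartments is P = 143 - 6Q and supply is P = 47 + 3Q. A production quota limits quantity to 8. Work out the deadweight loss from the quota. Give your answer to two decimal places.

Without the quota, 143 - 6Q = 47 + 3Q gives Q* = 10.6667.
At Q = 8 the demand price is 143 - 6(8) = 95 and the supply price is 47 + 3(8) = 71.
Deadweight loss is the triangle between the curves from 8 to 10.6667: (1/2)(95 - 71)(10.6667 - 8) = 32.

32.00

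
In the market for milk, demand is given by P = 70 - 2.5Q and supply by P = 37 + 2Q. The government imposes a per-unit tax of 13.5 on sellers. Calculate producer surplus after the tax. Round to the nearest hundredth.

18.78

Without the tax, 70 - 2.5Q = 37 + 2Q so Q* = 7.3333 and P* = 51.6667.
A tax on sellers shifts supply up by 13.5: 70 - 2.5Q = 37 + 2Q + 13.5, so Q_t = 4.3333. Buyers pay P_b = 59.1667; sellers receive P_s = P_b - 13.5 = 45.6667.
Producer surplus is the triangle above supply below P_s: (1/2)(4.3333)(45.6667 - 37) = 18.7778.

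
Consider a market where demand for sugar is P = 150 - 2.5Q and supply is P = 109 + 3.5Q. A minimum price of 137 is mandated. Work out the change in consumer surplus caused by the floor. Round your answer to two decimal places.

-24.57

Free-market equilibrium: 150 - 2.5Q = 109 + 3.5Q gives Q* = 6.8333, P* = 132.9167.
At the floor price 137, quantity demanded is (150 - 137)/2.5 = 5.2; demand is the short side, so Q = 5.2 trades at P = 137.
CS goes from (1/2)(6.8333)(17.0833) = 58.3681 to 33.8 (computed as (150 - 137)(5.2) - (1/2)(2.5)(5.2)^2), a change of -24.5681.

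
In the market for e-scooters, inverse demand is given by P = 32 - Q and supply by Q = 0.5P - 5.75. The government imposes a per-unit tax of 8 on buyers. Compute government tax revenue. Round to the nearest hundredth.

Rewriting supply in inverse form: P = 11.5 + 2Q.
Without the tax, 32 - Q = 11.5 + 2Q so Q* = 6.8333 and P* = 25.1667.
A tax on buyers shifts demand down by 8: (32 - 8) - Q = 11.5 + 2Q, so Q_t = 4.1667. Buyers pay P_b = 27.8333; sellers receive P_s = P_b - 8 = 19.8333.
Tax revenue = t x Q_t = 8 x 4.1667 = 33.3333.

33.33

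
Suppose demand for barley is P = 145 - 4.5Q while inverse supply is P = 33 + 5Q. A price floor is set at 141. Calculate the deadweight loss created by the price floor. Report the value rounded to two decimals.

564.41

Free-market equilibrium: 145 - 4.5Q = 33 + 5Q gives Q* = 11.7895, P* = 91.9474.
At P = 141, buyers demand (145 - 141)/4.5 = 0.8889 while sellers would supply more, so the quantity traded is 0.8889 at price 141.
At Q = 0.8889 the demand price is 141 and the supply price is 37.4444. Deadweight loss is the triangle between the curves from 0.8889 to 11.7895: (1/2)(141 - 37.4444)(11.7895 - 0.8889) = 564.4081.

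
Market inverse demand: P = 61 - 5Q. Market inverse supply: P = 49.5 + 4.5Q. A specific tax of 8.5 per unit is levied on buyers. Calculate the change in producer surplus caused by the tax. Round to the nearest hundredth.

Pre-tax equilibrium: 61 - 5Q = 49.5 + 4.5Q gives Q* = 1.2105, P* = 54.9474.
With the tax, buyers' net willingness to pay falls by 8.5: (61 - 8.5) - 5Q = 49.5 + 4.5Q, so Q_t = 0.3158. Buyers pay P_b = 59.4211; sellers receive P_s = P_b - 8.5 = 50.9211.
Producers lose the trapezoid between P_s and P* out to Q_t plus the triangle from Q_t to Q*: change in PS = 0.2244 - 3.2971 = -3.0727.

-3.07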